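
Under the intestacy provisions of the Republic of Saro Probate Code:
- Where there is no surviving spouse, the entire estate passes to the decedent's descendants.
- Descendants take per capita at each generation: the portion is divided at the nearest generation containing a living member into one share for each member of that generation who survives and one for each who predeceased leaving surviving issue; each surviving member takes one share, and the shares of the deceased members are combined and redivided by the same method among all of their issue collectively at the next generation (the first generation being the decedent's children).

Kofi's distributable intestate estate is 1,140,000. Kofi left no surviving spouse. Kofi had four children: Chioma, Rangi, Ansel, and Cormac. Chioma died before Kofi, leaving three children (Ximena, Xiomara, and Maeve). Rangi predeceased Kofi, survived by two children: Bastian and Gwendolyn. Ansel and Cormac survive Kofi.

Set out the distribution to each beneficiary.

Ximena: 114,000; Xiomara: 114,000; Maeve: 114,000; Bastian: 114,000; Gwendolyn: 114,000; Ansel: 285,000; Cormac: 285,000

The entire 1,140,000 passes to the descendants.
That amount (1,140,000) is divided at the children's generation into 4 shares of 285,000. Ansel and Cormac each take 285,000. The 2 shares of the deceased (Chioma and Rangi) are combined into a pool of 570,000.
That pool (570,000) is divided at the grandchildren's generation equally among Ximena, Xiomara, Maeve, Bastian, and Gwendolyn: 114,000 each.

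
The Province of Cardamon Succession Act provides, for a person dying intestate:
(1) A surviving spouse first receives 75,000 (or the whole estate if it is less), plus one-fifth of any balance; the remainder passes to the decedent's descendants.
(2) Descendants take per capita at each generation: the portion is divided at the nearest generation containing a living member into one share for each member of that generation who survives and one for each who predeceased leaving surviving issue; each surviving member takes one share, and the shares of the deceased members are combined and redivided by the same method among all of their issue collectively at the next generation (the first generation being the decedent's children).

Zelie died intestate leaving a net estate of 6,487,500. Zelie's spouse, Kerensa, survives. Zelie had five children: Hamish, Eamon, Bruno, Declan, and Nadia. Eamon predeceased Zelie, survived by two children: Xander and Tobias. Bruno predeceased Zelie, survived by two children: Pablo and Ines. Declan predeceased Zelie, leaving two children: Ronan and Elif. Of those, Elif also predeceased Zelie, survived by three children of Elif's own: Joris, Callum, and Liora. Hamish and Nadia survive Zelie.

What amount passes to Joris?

Joris receives 171,000.

Kerensa first takes 75,000, leaving a balance of 6,412,500. Kerensa then takes one-fifth of the balance (1,282,500), for a total of 1,357,500. The remaining 5,130,000 passes to the descendants.
The descendants' portion (5,130,000) is divided at the children's generation into 5 shares of 1,026,000. Hamish and Nadia each take 1,026,000. The 3 shares of the deceased (Eamon, Bruno, and Declan) are combined into a pool of 3,078,000.
That pool (3,078,000) is divided at the grandchildren's generation into 6 shares of 513,000. Xander, Tobias, Pablo, Ines, and Ronan each take 513,000. The remaining share for the deceased Elif (513,000) is carried to the next generation.
That pool (513,000) is divided at the great-grandchildren's generation equally among Joris, Callum, and Liora: 171,000 each.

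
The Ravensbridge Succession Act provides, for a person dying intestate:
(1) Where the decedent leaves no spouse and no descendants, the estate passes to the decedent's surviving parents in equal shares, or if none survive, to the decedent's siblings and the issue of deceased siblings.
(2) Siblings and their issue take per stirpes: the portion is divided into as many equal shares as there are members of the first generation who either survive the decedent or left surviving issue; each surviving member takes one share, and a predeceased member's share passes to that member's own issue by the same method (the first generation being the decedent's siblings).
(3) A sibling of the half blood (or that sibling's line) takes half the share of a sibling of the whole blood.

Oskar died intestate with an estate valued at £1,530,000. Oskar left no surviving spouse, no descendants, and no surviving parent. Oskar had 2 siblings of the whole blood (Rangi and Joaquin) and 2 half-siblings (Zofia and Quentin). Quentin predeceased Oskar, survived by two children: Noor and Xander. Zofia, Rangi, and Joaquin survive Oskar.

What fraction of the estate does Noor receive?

Noor receives 1/12 of the estate.

The entire £1,530,000 passes to the siblings and their issue.
Counting each half-blood sibling's line as half a unit, there are 3 units in £1,530,000, so one unit is £510,000. Whole-blood lines (Rangi and Joaquin) take £510,000 each; half-blood lines (Zofia and Quentin) take £255,000 each.
Quentin's share (£255,000) is divided into 2 shares of £127,500: Noor and Xander each take £127,500.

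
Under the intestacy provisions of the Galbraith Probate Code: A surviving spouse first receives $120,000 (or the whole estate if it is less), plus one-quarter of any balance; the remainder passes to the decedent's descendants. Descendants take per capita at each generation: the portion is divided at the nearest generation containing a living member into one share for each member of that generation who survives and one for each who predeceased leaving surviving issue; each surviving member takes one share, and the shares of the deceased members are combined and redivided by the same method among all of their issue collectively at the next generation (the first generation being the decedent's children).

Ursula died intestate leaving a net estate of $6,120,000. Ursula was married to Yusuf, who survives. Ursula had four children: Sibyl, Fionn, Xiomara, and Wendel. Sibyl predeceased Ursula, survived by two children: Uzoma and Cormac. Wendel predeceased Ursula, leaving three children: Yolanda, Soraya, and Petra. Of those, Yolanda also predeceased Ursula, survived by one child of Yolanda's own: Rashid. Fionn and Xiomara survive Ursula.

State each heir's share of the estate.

Yusuf first takes $120,000, leaving a balance of $6,000,000. Yusuf then takes one-quarter of the balance ($1,500,000), for a total of $1,620,000. The remaining $4,500,000 passes to the descendants.
The descendants' portion ($4,500,000) is divided at the children's generation into 4 shares of $1,125,000. Fionn and Xiomara each take $1,125,000. The 2 shares of the deceased (Sibyl and Wendel) are combined into a pool of $2,250,000.
That pool ($2,250,000) is divided at the grandchildren's generation into 5 shares of $450,000. Uzoma, Cormac, Soraya, and Petra each take $450,000. The remaining share for the deceased Yolanda ($450,000) is carried to the next generation.
That pool ($450,000) passes entirely to Rashid, the sole taker at the great-grandchildren's generation.

Yusuf: $1,620,000; Uzoma: $450,000; Cormac: $450,000; Fionn: $1,125,000; Xiomara: $1,125,000; Rashid: $450,000; Soraya: $450,000; Petra: $450,000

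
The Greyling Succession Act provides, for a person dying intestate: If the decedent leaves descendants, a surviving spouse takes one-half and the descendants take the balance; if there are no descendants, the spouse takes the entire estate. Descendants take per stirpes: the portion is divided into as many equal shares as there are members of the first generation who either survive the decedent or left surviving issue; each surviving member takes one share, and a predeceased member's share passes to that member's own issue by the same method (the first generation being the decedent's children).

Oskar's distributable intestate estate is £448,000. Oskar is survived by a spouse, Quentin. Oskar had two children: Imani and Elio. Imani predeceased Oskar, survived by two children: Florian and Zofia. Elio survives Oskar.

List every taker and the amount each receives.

Quentin: £224,000; Florian: £56,000; Zofia: £56,000; Elio: £112,000

Quentin takes one-half of £448,000 = £224,000. The remaining £224,000 passes to the descendants.
The descendants' portion (£224,000) is divided into 2 shares of £112,000: Elio takes £112,000; Imani's £112,000 share passes to Imani's issue.
Imani's share (£112,000) is divided into 2 shares of £56,000: Florian and Zofia each take £56,000.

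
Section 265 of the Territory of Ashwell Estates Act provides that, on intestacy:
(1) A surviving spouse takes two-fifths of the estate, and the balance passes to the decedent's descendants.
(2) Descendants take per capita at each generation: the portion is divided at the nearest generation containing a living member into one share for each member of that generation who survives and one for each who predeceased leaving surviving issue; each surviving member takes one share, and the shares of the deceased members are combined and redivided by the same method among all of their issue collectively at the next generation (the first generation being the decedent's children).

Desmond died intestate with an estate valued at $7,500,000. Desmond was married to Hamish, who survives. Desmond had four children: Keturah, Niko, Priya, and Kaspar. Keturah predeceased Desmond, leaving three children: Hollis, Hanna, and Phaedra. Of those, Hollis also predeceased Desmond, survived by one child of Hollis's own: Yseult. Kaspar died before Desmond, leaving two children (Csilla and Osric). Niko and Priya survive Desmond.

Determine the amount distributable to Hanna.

Hanna receives $450,000.

Hamish takes two-fifths of $7,500,000 = $3,000,000. The remaining $4,500,000 passes to the descendants.
The descendants' portion ($4,500,000) is divided at the children's generation into 4 shares of $1,125,000. Niko and Priya each take $1,125,000. The 2 shares of the deceased (Keturah and Kaspar) are combined into a pool of $2,250,000.
That pool ($2,250,000) is divided at the grandchildren's generation into 5 shares of $450,000. Hanna, Phaedra, Csilla, and Osric each take $450,000. The remaining share for the deceased Hollis ($450,000) is carried to the next generation.
That pool ($450,000) passes entirely to Yseult, the sole taker at the great-grandchildren's generation.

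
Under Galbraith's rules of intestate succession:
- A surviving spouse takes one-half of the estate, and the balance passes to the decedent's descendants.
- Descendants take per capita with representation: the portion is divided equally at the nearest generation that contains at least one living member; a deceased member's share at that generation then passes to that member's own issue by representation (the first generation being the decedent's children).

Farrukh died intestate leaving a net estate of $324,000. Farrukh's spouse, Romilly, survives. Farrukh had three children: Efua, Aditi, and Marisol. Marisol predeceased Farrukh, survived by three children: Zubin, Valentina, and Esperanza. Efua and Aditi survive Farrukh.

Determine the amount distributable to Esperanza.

Romilly takes one-half of $324,000 = $162,000. The remaining $162,000 passes to the descendants.
The descendants' portion ($162,000) is divided into 3 shares of $54,000: Efua and Aditi each take $54,000; Marisol's $54,000 share passes to Marisol's issue.
Marisol's share ($54,000) is divided into 3 shares of $18,000: Zubin, Valentina, and Esperanza each take $18,000.

Esperanza receives $18,000.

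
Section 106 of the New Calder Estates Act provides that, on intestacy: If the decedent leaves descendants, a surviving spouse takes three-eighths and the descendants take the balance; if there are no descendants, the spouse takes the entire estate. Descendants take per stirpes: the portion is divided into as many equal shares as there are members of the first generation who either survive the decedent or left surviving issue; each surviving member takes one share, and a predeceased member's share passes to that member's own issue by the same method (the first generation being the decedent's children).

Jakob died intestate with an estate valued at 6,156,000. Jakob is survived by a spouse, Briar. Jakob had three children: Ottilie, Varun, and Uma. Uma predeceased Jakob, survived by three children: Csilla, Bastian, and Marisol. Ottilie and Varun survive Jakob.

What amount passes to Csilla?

Briar takes three-eighths of 6,156,000 = 2,308,500. The remaining 3,847,500 passes to the descendants.
The descendants' portion (3,847,500) is divided into 3 shares of 1,282,500: Ottilie and Varun each take 1,282,500; Uma's 1,282,500 share passes to Uma's issue.
Uma's share (1,282,500) is divided into 3 shares of 427,500: Csilla, Bastian, and Marisol each take 427,500.

Csilla receives 427,500.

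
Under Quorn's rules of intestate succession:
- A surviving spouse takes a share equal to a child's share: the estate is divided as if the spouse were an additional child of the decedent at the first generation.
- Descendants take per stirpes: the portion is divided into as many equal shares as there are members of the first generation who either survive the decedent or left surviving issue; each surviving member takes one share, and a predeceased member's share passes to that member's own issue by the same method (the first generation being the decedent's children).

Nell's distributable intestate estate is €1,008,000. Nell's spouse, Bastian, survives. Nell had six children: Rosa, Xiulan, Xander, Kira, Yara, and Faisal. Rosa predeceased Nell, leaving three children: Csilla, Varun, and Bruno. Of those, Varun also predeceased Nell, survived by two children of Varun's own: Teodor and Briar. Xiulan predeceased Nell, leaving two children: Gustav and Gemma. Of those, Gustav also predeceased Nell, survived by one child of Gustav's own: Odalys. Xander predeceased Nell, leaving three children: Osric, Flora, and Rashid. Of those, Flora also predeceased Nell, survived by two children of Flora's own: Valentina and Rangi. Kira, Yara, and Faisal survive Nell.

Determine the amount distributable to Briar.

The spouse counts as an additional share at the children's level, so there are 7 primary shares of €144,000. Bastian takes one such share (€144,000).
The children's combined portion (€864,000) is divided into 6 shares of €144,000: Kira, Yara, and Faisal each take €144,000; Rosa's €144,000 share passes to Rosa's issue; Xiulan's €144,000 share passes to Xiulan's issue; Xander's €144,000 share passes to Xander's issue.
Rosa's share (€144,000) is divided into 3 shares of €48,000: Csilla and Bruno each take €48,000; Varun's €48,000 share passes to Varun's issue.
Varun's share (€48,000) is divided into 2 shares of €24,000: Teodor and Briar each take €24,000.
Xiulan's share (€144,000) is divided into 2 shares of €72,000: Gemma takes €72,000; Gustav's €72,000 share passes to Gustav's issue.
Gustav's share (€72,000) passes entirely to Odalys.
Xander's share (€144,000) is divided into 3 shares of €48,000: Osric and Rashid each take €48,000; Flora's €48,000 share passes to Flora's issue.
Flora's share (€48,000) is divided into 2 shares of €24,000: Valentina and Rangi each take €24,000.

Briar receives €24,000.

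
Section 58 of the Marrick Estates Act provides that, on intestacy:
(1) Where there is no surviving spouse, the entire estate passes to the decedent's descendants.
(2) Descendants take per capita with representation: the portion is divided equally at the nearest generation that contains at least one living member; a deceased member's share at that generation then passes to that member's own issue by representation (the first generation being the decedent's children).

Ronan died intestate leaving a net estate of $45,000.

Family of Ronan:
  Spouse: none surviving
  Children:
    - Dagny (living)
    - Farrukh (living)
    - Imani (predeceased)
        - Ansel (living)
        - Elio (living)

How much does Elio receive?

Elio receives $7,500.

The entire $45,000 passes to the descendants.
That amount ($45,000) is divided into 3 shares of $15,000: Dagny and Farrukh each take $15,000; Imani's $15,000 share passes to Imani's issue.
Imani's share ($15,000) is divided into 2 shares of $7,500: Ansel and Elio each take $7,500.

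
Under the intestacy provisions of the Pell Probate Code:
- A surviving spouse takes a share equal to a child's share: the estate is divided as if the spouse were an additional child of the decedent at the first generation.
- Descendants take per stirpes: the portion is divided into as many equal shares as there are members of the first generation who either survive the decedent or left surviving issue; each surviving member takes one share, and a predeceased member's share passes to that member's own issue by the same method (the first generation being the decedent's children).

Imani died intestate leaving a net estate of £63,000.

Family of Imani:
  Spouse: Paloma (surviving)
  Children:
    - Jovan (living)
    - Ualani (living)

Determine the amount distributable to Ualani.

Ualani receives £21,000.

The spouse counts as an additional share at the children's level, so there are 3 primary shares of £21,000. Paloma takes one such share (£21,000).
The children's combined portion (£42,000) is divided into 2 shares of £21,000: Jovan and Ualani each take £21,000.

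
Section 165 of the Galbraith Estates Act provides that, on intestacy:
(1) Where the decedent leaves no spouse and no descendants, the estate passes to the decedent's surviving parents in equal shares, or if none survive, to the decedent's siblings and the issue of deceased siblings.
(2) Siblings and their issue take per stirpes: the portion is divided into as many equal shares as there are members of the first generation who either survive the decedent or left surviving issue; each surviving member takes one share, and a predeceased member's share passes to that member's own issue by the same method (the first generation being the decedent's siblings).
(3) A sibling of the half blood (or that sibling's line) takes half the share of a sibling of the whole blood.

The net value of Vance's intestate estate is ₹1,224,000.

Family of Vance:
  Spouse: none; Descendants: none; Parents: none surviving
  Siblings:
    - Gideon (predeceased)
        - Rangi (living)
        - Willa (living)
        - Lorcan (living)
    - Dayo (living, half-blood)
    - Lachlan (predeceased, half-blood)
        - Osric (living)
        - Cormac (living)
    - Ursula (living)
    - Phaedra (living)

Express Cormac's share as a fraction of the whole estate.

The entire ₹1,224,000 passes to the siblings and their issue.
Counting each half-blood sibling's line as half a unit, there are 4 units in ₹1,224,000, so one unit is ₹306,000. Whole-blood lines (Gideon, Ursula, and Phaedra) take ₹306,000 each; half-blood lines (Dayo and Lachlan) take ₹153,000 each.
Gideon's share (₹306,000) is divided into 3 shares of ₹102,000: Rangi, Willa, and Lorcan each take ₹102,000.
Lachlan's share (₹153,000) is divided into 2 shares of ₹76,500: Osric and Cormac each take ₹76,500.

Cormac receives 1/16 of the estate.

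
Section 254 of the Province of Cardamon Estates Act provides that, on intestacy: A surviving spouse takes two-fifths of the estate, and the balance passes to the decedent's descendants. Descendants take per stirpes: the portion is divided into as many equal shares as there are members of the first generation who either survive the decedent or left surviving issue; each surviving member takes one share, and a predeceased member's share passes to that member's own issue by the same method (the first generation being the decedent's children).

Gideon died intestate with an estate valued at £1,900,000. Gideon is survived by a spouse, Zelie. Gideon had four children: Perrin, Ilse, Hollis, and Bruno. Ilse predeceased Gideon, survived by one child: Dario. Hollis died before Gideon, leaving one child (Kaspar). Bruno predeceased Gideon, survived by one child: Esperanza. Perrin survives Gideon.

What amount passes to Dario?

Zelie takes two-fifths of £1,900,000 = £760,000. The remaining £1,140,000 passes to the descendants.
The descendants' portion (£1,140,000) is divided into 4 shares of £285,000: Perrin takes £285,000; Ilse's £285,000 share passes to Ilse's issue; Hollis's £285,000 share passes to Hollis's issue; Bruno's £285,000 share passes to Bruno's issue.
Ilse's share (£285,000) passes entirely to Dario.
Hollis's share (£285,000) passes entirely to Kaspar.
Bruno's share (£285,000) passes entirely to Esperanza.

Dario receives £285,000.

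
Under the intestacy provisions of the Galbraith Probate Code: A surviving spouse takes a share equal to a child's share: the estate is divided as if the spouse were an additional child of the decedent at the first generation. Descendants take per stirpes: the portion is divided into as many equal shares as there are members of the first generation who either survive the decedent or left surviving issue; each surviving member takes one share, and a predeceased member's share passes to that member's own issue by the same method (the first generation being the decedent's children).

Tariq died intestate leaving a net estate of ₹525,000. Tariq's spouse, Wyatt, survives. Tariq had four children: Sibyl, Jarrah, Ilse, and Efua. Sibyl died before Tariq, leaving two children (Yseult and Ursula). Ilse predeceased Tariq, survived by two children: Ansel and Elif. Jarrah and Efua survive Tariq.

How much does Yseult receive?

The spouse counts as an additional share at the children's level, so there are 5 primary shares of ₹105,000. Wyatt takes one such share (₹105,000).
The children's combined portion (₹420,000) is divided into 4 shares of ₹105,000: Jarrah and Efua each take ₹105,000; Sibyl's ₹105,000 share passes to Sibyl's issue; Ilse's ₹105,000 share passes to Ilse's issue.
Sibyl's share (₹105,000) is divided into 2 shares of ₹52,500: Yseult and Ursula each take ₹52,500.
Ilse's share (₹105,000) is divided into 2 shares of ₹52,500: Ansel and Elif each take ₹52,500.

Yseult receives ₹52,500.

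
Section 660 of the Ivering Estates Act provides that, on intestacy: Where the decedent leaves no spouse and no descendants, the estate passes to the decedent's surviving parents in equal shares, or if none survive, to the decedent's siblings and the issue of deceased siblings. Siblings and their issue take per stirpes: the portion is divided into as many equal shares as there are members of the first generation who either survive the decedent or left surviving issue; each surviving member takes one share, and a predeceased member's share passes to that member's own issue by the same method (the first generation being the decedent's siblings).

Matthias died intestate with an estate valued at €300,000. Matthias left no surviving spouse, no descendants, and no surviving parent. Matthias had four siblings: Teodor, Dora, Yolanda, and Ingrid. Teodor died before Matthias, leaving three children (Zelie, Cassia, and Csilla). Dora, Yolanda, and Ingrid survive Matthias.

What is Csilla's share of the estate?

Csilla receives €25,000.

The entire €300,000 passes to the siblings and their issue.
That amount (€300,000) is divided into 4 shares of €75,000: Dora, Yolanda, and Ingrid each take €75,000; Teodor's €75,000 share passes to Teodor's issue.
Teodor's share (€75,000) is divided into 3 shares of €25,000: Zelie, Cassia, and Csilla each take €25,000.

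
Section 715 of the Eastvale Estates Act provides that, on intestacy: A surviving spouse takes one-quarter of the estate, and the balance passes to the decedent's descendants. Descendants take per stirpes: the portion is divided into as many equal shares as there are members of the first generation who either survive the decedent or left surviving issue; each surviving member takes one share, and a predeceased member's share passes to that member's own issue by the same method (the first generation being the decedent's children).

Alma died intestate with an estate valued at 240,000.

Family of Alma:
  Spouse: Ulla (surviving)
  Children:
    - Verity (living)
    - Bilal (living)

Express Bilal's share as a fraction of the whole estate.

Bilal receives 3/8 of the estate.

Ulla takes one-quarter of 240,000 = 60,000. The remaining 180,000 passes to the descendants.
The descendants' portion (180,000) is divided into 2 shares of 90,000: Verity and Bilal each take 90,000.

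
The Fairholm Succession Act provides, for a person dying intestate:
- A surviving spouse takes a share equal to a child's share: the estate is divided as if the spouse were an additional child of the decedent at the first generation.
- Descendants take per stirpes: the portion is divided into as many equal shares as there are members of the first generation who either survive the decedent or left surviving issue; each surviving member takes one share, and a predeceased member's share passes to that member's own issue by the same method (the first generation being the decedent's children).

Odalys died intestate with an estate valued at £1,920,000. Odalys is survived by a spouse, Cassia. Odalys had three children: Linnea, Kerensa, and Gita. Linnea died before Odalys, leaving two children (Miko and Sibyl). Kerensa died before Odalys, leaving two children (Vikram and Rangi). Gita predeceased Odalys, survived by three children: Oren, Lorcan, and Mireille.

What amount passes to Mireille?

Mireille receives £160,000.

The spouse counts as an additional share at the children's level, so there are 4 primary shares of £480,000. Cassia takes one such share (£480,000).
The children's combined portion (£1,440,000) is divided into 3 shares of £480,000: Linnea's £480,000 share passes to Linnea's issue; Kerensa's £480,000 share passes to Kerensa's issue; Gita's £480,000 share passes to Gita's issue.
Linnea's share (£480,000) is divided into 2 shares of £240,000: Miko and Sibyl each take £240,000.
Kerensa's share (£480,000) is divided into 2 shares of £240,000: Vikram and Rangi each take £240,000.
Gita's share (£480,000) is divided into 3 shares of £160,000: Oren, Lorcan, and Mireille each take £160,000.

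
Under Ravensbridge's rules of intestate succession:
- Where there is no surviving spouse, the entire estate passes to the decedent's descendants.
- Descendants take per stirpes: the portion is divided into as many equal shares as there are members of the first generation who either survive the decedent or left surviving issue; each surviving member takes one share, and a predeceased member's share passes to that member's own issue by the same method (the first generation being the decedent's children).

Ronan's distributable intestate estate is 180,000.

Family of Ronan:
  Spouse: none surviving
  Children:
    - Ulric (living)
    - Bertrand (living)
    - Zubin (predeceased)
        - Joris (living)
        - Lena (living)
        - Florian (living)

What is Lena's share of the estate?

The entire 180,000 passes to the descendants.
That amount (180,000) is divided into 3 shares of 60,000: Ulric and Bertrand each take 60,000; Zubin's 60,000 share passes to Zubin's issue.
Zubin's share (60,000) is divided into 3 shares of 20,000: Joris, Lena, and Florian each take 20,000.

Lena receives 20,000.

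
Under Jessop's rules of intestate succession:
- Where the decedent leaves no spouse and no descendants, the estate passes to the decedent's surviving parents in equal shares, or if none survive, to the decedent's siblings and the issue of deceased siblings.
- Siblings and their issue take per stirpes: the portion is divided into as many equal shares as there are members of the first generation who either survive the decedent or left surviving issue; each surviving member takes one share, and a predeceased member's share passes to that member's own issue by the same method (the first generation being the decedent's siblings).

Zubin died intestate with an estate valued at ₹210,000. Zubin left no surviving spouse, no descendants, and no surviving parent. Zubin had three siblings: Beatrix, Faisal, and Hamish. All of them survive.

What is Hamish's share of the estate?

The entire ₹210,000 passes to the siblings and their issue.
That amount (₹210,000) is divided into 3 shares of ₹70,000: Beatrix, Faisal, and Hamish each take ₹70,000.

Hamish receives ₹70,000.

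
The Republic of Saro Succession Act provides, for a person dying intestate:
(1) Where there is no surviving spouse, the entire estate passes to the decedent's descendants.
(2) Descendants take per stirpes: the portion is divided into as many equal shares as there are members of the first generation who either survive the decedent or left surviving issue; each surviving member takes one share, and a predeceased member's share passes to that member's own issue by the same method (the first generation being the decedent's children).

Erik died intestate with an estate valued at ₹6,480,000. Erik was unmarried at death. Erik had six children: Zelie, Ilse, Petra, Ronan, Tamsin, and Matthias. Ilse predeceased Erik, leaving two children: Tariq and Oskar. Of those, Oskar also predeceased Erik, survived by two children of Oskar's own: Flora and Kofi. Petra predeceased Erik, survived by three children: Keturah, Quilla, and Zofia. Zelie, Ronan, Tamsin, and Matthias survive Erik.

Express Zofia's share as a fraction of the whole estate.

Zofia receives 1/18 of the estate.

The entire ₹6,480,000 passes to the descendants.
That amount (₹6,480,000) is divided into 6 shares of ₹1,080,000: Zelie, Ronan, Tamsin, and Matthias each take ₹1,080,000; Ilse's ₹1,080,000 share passes to Ilse's issue; Petra's ₹1,080,000 share passes to Petra's issue.
Ilse's share (₹1,080,000) is divided into 2 shares of ₹540,000: Tariq takes ₹540,000; Oskar's ₹540,000 share passes to Oskar's issue.
Oskar's share (₹540,000) is divided into 2 shares of ₹270,000: Flora and Kofi each take ₹270,000.
Petra's share (₹1,080,000) is divided into 3 shares of ₹360,000: Keturah, Quilla, and Zofia each take ₹360,000.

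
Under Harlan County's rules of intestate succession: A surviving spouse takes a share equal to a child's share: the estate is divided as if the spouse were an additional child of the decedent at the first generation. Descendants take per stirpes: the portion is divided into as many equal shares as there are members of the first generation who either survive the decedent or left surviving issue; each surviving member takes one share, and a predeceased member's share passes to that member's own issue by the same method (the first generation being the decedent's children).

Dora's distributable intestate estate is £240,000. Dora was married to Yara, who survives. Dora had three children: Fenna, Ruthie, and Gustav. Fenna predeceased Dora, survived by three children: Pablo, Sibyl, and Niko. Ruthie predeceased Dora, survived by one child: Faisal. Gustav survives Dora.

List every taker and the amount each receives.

Yara: £60,000; Pablo: £20,000; Sibyl: £20,000; Niko: £20,000; Faisal: £60,000; Gustav: £60,000

The spouse counts as an additional share at the children's level, so there are 4 primary shares of £60,000. Yara takes one such share (£60,000).
The children's combined portion (£180,000) is divided into 3 shares of £60,000: Gustav takes £60,000; Fenna's £60,000 share passes to Fenna's issue; Ruthie's £60,000 share passes to Ruthie's issue.
Fenna's share (£60,000) is divided into 3 shares of £20,000: Pablo, Sibyl, and Niko each take £20,000.
Ruthie's share (£60,000) passes entirely to Faisal.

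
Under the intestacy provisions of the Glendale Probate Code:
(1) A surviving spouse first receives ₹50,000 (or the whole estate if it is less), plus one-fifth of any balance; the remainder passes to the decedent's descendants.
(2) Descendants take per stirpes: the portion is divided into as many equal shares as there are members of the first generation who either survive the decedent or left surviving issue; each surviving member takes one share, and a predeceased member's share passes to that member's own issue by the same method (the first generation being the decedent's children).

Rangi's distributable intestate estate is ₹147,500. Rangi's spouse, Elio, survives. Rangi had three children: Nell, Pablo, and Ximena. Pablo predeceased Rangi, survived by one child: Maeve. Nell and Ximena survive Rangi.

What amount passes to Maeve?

Elio first takes ₹50,000, leaving a balance of ₹97,500. Elio then takes one-fifth of the balance (₹19,500), for a total of ₹69,500. The remaining ₹78,000 passes to the descendants.
The descendants' portion (₹78,000) is divided into 3 shares of ₹26,000: Nell and Ximena each take ₹26,000; Pablo's ₹26,000 share passes to Pablo's issue.
Pablo's share (₹26,000) passes entirely to Maeve.

Maeve receives ₹26,000.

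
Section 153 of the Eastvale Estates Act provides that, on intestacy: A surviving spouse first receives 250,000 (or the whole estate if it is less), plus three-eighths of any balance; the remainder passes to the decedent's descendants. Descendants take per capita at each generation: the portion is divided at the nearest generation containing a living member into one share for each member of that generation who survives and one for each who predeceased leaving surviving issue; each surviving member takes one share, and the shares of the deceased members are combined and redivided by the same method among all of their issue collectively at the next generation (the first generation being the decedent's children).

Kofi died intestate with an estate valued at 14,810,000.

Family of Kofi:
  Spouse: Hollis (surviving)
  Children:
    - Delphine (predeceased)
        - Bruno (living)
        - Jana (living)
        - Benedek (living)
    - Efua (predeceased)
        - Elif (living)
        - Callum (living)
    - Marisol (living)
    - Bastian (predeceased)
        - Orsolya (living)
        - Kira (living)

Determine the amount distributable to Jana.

Hollis first takes 250,000, leaving a balance of 14,560,000. Hollis then takes three-eighths of the balance (5,460,000), for a total of 5,710,000. The remaining 9,100,000 passes to the descendants.
The descendants' portion (9,100,000) is divided at the children's generation into 4 shares of 2,275,000. Marisol takes 2,275,000. The 3 shares of the deceased (Delphine, Efua, and Bastian) are combined into a pool of 6,825,000.
That pool (6,825,000) is divided at the grandchildren's generation equally among Bruno, Jana, Benedek, Elif, Callum, Orsolya, and Kira: 975,000 each.

Jana receives 975,000.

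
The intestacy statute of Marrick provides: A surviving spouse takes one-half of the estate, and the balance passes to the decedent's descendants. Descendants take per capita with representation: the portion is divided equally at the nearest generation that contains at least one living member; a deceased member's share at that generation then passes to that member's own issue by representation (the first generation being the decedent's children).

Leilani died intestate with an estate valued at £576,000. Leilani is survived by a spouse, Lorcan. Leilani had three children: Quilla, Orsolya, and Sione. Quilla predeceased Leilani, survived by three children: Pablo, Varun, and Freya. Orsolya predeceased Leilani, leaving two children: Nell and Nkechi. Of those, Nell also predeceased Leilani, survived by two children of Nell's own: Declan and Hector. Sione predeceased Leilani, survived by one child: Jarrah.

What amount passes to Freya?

Freya receives £48,000.

Lorcan takes one-half of £576,000 = £288,000. The remaining £288,000 passes to the descendants.
No child survives, so the initial division is made at the grandchildren's generation.
The descendants' portion (£288,000) is divided into 6 shares of £48,000: Pablo, Varun, Freya, Nkechi, and Jarrah each take £48,000; Nell's £48,000 share passes to Nell's issue.
Nell's share (£48,000) is divided into 2 shares of £24,000: Declan and Hector each take £24,000.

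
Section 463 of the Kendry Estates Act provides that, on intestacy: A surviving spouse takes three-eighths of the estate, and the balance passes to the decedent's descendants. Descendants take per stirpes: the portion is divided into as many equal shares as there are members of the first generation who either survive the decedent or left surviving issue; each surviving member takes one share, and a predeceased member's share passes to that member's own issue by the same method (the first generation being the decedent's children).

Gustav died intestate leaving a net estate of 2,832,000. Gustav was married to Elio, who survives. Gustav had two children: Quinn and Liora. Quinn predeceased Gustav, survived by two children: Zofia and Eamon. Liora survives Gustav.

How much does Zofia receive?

Elio takes three-eighths of 2,832,000 = 1,062,000. The remaining 1,770,000 passes to the descendants.
The descendants' portion (1,770,000) is divided into 2 shares of 885,000: Liora takes 885,000; Quinn's 885,000 share passes to Quinn's issue.
Quinn's share (885,000) is divided into 2 shares of 442,500: Zofia and Eamon each take 442,500.

Zofia receives 442,500.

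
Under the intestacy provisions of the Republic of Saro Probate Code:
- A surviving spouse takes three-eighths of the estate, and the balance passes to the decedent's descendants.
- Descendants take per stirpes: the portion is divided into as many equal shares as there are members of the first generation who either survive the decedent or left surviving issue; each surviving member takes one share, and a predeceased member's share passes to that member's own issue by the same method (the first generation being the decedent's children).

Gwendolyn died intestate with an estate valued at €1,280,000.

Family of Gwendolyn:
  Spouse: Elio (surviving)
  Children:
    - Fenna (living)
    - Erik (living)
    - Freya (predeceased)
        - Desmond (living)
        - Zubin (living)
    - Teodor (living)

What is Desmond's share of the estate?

Desmond receives €100,000.

Elio takes three-eighths of €1,280,000 = €480,000. The remaining €800,000 passes to the descendants.
The descendants' portion (€800,000) is divided into 4 shares of €200,000: Fenna, Erik, and Teodor each take €200,000; Freya's €200,000 share passes to Freya's issue.
Freya's share (€200,000) is divided into 2 shares of €100,000: Desmond and Zubin each take €100,000.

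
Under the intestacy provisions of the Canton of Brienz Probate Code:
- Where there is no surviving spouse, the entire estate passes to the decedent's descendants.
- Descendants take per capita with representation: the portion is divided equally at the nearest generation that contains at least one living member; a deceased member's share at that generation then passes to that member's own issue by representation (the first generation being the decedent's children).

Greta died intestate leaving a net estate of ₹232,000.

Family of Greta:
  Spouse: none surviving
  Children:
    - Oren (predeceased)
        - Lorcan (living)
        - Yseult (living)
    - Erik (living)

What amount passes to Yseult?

Yseult receives ₹58,000.

The entire ₹232,000 passes to the descendants.
That amount (₹232,000) is divided into 2 shares of ₹116,000: Erik takes ₹116,000; Oren's ₹116,000 share passes to Oren's issue.
Oren's share (₹116,000) is divided into 2 shares of ₹58,000: Lorcan and Yseult each take ₹58,000.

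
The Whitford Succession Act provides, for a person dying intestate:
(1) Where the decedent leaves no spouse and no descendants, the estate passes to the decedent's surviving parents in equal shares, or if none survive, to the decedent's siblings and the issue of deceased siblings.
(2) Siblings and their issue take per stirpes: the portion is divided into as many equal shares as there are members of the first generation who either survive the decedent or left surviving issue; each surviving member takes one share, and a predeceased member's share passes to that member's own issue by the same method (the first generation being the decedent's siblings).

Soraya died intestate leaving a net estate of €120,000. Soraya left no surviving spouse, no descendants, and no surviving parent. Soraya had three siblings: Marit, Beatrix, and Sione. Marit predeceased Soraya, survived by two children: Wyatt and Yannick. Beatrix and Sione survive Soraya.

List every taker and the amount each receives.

Wyatt: €20,000; Yannick: €20,000; Beatrix: €40,000; Sione: €40,000

The entire €120,000 passes to the siblings and their issue.
That amount (€120,000) is divided into 3 shares of €40,000: Beatrix and Sione each take €40,000; Marit's €40,000 share passes to Marit's issue.
Marit's share (€40,000) is divided into 2 shares of €20,000: Wyatt and Yannick each take €20,000.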